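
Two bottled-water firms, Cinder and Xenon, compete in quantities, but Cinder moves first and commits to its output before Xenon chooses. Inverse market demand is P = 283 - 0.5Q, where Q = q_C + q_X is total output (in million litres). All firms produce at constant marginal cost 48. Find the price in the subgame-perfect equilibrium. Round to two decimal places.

106.75

Solve by backward induction. Given q_C, the follower Xenon maximises π_X = (283 - (1/2)q_C - (1/2)q_X)q_X - 48q_X.
Setting the follower's marginal profit to zero, 235 - (1/2)q_C - q_X = 0, i.e. q_X = (235 - (1/2)q_C).
Cinder substitutes q_X(q_C) into its own profit: π_C = q_C(283 - (1/2)q_C - (235 - (1/2)q_C)/2) - 48q_C = (331/2 - (1/4)q_C)q_C - 48q_C.
The leader's first-order condition 235/2 - (1/2)q_C = 0 yields q_C = 235.
Then q_X = (235 - (1/2)·235) = 235/2.
Total output Q = 705/2, so price P = 283 - (1/2)·(705/2) = 427/4.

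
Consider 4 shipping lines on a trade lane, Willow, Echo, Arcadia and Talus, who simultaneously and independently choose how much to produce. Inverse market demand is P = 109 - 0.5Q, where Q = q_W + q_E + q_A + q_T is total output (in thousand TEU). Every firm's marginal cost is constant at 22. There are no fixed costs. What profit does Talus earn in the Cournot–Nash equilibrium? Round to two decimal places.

A representative firm's profit is π_i = q_i(109 - 0.5Q) - 22q_i.
First-order condition (treating rivals' output as given): 87 - q_i - (1/2)·Σ_{j≠i} q_j = 0.
With identical firms every q_j equals q_i, so Σ_{j≠i} q_j = 3q_i and 87 = (5/2)q_i, giving q_i = 174/5.
Price P = 109 - (1/2)·(696/5) = 197/5.
Talus's profit: (197/5 - 22)·(174/5) = 605.5200.

605.52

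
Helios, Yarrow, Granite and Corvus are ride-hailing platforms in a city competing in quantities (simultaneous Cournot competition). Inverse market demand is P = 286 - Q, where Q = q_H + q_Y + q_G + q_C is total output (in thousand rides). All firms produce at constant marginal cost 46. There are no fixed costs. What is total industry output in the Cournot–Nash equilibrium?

A representative firm's profit is π_i = q_i(286 - Q) - 46q_i.
First-order condition (treating rivals' output as given): 240 - 2q_i - Σ_{j≠i} q_j = 0.
By symmetry each firm produces the same amount; substituting Σ_{j≠i} q_j = 3q_i yields q_i = 240/5 = 48.
Total output Q = 48 + 48 + 48 + 48 = 192.

192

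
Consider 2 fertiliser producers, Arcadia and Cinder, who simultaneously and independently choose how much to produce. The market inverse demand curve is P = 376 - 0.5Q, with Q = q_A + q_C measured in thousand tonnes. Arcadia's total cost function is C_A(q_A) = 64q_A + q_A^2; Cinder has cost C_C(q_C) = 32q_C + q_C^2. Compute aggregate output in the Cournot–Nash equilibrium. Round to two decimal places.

187.43

Arcadia's profit: π_A = (376 - 0.5Q)q_A - (64q_A + q_A²). Setting ∂π_A/∂q_A = 0: 312 - 3q_A - (1/2)(q_C) = 0.
Cinder's first-order condition: 344 - 3q_C - (1/2)(q_A) = 0.
Best responses: q_A = (312 - (1/2)q_C)/3, q_C = (344 - (1/2)q_A)/3.
Solving the pair: q_A = 87.3143, q_C = 100.1143.
Total output Q = 87.3143 + 100.1143 = 1312/7.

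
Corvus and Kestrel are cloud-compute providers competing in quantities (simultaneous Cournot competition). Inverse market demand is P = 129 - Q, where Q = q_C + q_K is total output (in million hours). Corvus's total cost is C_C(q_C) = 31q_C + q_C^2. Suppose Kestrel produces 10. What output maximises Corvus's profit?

With the rival's output fixed at 10, Corvus's profit is π_C = (129 - 10 - q_C)q_C - (31q_C + q_C²) = (119 - q_C)q_C - (31q_C + q_C²).
∂π_C/∂q_C = 88 - 4q_C = 0, so q_C = 22.

22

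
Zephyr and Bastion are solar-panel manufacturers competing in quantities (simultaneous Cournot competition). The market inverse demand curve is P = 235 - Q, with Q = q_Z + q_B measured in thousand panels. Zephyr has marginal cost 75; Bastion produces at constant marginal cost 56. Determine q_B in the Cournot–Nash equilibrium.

Zephyr's profit: π_Z = (235 - Q)q_Z - (75q_Z). Setting ∂π_Z/∂q_Z = 0: 160 - 2q_Z - (q_B) = 0.
Bastion's first-order condition: 179 - 2q_B - (q_Z) = 0.
So q_Z = (160 - q_B)/2 and q_B = (179 - q_Z)/2.
Solving the pair: q_Z = 47, q_B = 66.

66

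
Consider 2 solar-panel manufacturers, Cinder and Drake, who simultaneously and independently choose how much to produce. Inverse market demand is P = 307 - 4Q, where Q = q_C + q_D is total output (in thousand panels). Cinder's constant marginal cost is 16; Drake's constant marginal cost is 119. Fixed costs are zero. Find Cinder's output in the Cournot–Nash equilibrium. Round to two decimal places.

Cinder's profit: π_C = (307 - 4Q)q_C - (16q_C). Setting ∂π_C/∂q_C = 0: 291 - 8q_C - 4(q_D) = 0.
Drake's first-order condition: 188 - 8q_D - 4(q_C) = 0.
Rearranging gives the reaction functions q_C = (291 - 4q_D)/8 and q_D = (188 - 4q_C)/8.
Substituting one into the other gives q_C = 197/6 and q_D = 85/12.

32.83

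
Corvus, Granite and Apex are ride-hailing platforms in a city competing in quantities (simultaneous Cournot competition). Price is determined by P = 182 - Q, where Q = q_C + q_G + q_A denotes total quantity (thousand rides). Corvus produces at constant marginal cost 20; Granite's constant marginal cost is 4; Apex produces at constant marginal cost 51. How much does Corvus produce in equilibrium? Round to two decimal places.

44.25

Corvus's profit: π_C = (182 - Q)q_C - (20q_C). Setting ∂π_C/∂q_C = 0: 162 - 2q_C - (q_G + q_A) = 0.
Granite's first-order condition: 178 - 2q_G - (q_C + q_A) = 0.
Apex's profit: π_A = (182 - Q)q_A - (51q_A). Setting ∂π_A/∂q_A = 0: 131 - 2q_A - (q_C + q_G) = 0.
Adding the 3 conditions: 471 − 2Q − 2Q = 0, i.e. Q = 471/4.
Back-substituting: q_C = (162 − 471/4) = 177/4, q_G = (178 − 471/4) = 241/4, q_A = (131 − 471/4) = 53/4.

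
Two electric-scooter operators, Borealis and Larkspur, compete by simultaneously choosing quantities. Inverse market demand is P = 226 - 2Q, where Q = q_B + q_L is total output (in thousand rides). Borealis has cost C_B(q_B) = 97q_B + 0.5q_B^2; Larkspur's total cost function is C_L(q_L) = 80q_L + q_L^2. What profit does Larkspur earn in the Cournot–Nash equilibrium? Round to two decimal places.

Borealis's profit: π_B = (226 - 2Q)q_B - (97q_B + (1/2)q_B²). Setting ∂π_B/∂q_B = 0: 129 - 5q_B - 2(q_L) = 0.
Larkspur's profit: π_L = (226 - 2Q)q_L - (80q_L + q_L²). Setting ∂π_L/∂q_L = 0: 146 - 6q_L - 2(q_B) = 0.
So q_B = (129 - 2q_L)/5 and q_L = (146 - 2q_B)/6.
Solving the pair: q_B = 241/13, q_L = 236/13.
Price P = 226 - 2·(477/13) = 1984/13.
Larkspur's profit: (1984/13)·(236/13) - 80·(236/13) - (236/13)² = 988.6864.

988.69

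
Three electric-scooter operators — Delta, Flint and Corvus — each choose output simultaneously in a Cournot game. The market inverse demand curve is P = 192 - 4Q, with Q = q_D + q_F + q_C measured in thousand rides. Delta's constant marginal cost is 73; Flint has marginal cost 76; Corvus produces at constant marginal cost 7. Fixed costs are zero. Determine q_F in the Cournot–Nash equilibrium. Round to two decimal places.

2.75

Delta's profit: π_D = (192 - 4Q)q_D - (73q_D). Setting ∂π_D/∂q_D = 0: 119 - 8q_D - 4(q_F + q_C) = 0.
Flint's profit: π_F = (192 - 4Q)q_F - (76q_F). Setting ∂π_F/∂q_F = 0: 116 - 8q_F - 4(q_D + q_C) = 0.
Corvus's profit: π_C = (192 - 4Q)q_C - (7q_C). Setting ∂π_C/∂q_C = 0: 185 - 8q_C - 4(q_D + q_F) = 0.
Summing all 3 equations gives 420 − 16Q = 0, hence Q = 105/4.
Back-substituting: q_D = (119 − 105)/4 = 7/2, q_F = (116 − 105)/4 = 11/4, q_C = (185 − 105)/4 = 20.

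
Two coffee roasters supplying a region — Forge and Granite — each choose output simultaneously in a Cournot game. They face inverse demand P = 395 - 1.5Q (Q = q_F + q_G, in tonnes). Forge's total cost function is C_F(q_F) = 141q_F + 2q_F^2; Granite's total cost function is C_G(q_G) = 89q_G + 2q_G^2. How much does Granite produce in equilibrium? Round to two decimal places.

37.67

Forge's profit: π_F = (395 - 1.5Q)q_F - (141q_F + 2q_F²). Setting ∂π_F/∂q_F = 0: 254 - 7q_F - (3/2)(q_G) = 0.
Granite's profit: π_G = (395 - 1.5Q)q_G - (89q_G + 2q_G²). Setting ∂π_G/∂q_G = 0: 306 - 7q_G - (3/2)(q_F) = 0.
Rearranging gives the reaction functions q_F = (254 - (3/2)q_G)/7 and q_G = (306 - (3/2)q_F)/7.
Substituting one into the other gives q_F = 28.2139 and q_G = 37.6684.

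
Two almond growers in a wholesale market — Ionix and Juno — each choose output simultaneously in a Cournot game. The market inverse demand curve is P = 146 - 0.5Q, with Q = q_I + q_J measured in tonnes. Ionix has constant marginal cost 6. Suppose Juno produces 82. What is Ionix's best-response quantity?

With the rival's output fixed at 82, Ionix's profit is π_I = (146 - (1/2)·82 - (1/2)q_I)q_I - (6q_I) = (105 - (1/2)q_I)q_I - (6q_I).
∂π_I/∂q_I = 99 - q_I = 0, so q_I = 99.

99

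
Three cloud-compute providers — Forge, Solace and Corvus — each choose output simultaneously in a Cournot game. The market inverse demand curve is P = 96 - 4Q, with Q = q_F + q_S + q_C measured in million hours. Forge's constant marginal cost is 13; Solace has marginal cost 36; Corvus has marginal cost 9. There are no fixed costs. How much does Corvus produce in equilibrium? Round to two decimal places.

7.38

Forge's profit: π_F = (96 - 4Q)q_F - (13q_F). Setting ∂π_F/∂q_F = 0: 83 - 8q_F - 4(q_S + q_C) = 0.
Solace's profit: π_S = (96 - 4Q)q_S - (36q_S). Setting ∂π_S/∂q_S = 0: 60 - 8q_S - 4(q_F + q_C) = 0.
Corvus's first-order condition: 87 - 8q_C - 4(q_F + q_S) = 0.
Summing all 3 equations gives 230 − 16Q = 0, hence Q = 115/8.
Back-substituting: q_F = (83 − 115/2)/4 = 51/8, q_S = (60 − 115/2)/4 = 5/8, q_C = (87 − 115/2)/4 = 59/8.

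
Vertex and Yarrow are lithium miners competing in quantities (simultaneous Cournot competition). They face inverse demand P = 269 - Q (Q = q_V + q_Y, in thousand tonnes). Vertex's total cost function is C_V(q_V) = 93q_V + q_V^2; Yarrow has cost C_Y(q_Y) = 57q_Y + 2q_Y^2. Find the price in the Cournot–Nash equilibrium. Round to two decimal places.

Vertex's profit: π_V = (269 - Q)q_V - (93q_V + q_V²). Setting ∂π_V/∂q_V = 0: 176 - 4q_V - (q_Y) = 0.
Yarrow's profit: π_Y = (269 - Q)q_Y - (57q_Y + 2q_Y²). Setting ∂π_Y/∂q_Y = 0: 212 - 6q_Y - (q_V) = 0.
Rearranging gives the reaction functions q_V = (176 - q_Y)/4 and q_Y = (212 - q_V)/6.
Substituting one into the other gives q_V = 844/23 and q_Y = 672/23.
Total output Q = 1516/23, so price P = 269 - 1516/23 = 203.0870.

203.09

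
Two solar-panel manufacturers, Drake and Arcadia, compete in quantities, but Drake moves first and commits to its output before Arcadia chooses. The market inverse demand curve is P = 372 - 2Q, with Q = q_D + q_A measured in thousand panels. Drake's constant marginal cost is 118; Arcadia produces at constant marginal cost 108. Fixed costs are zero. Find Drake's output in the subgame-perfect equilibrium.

The follower Arcadia best-responds to any q_D: π_A = (372 - 2Q)q_A - 108q_A.
Setting the follower's marginal profit to zero, 264 - 2q_D - 4q_A = 0, i.e. q_A = (264 - 2q_D)/4.
Drake substitutes q_A(q_D) into its own profit: π_D = q_D(372 - 2q_D - (264 - 2q_D)/2) - 118q_D = (240 - q_D)q_D - 118q_D.
Leader FOC: 122 - 2q_D = 0, so q_D = 61.
Then q_A = (264 - 2·61)/4 = 71/2.

61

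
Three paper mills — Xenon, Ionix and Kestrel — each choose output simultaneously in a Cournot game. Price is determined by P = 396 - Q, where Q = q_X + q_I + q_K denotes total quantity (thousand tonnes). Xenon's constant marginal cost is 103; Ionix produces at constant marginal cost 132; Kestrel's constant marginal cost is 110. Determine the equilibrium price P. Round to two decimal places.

Xenon's profit: π_X = (396 - Q)q_X - (103q_X). Setting ∂π_X/∂q_X = 0: 293 - 2q_X - (q_I + q_K) = 0.
Ionix's profit: π_I = (396 - Q)q_I - (132q_I). Setting ∂π_I/∂q_I = 0: 264 - 2q_I - (q_X + q_K) = 0.
Kestrel's first-order condition: 286 - 2q_K - (q_X + q_I) = 0.
Summing all 3 equations gives 843 − 4Q = 0, hence Q = 843/4.
Back-substituting: q_X = (293 − 843/4) = 329/4, q_I = (264 − 843/4) = 213/4, q_K = (286 − 843/4) = 301/4.
Total output Q = 843/4, so price P = 396 - 843/4 = 741/4.

185.25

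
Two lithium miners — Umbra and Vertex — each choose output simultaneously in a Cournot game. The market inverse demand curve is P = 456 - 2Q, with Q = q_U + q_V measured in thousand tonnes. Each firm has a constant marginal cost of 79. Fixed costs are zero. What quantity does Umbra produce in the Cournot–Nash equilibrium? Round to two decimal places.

62.83

Each firm earns π_i = (456 - 2Q)q_i - 79q_i.
Setting ∂π_i/∂q_i = 0 with rivals' quantities fixed: 377 - 4q_i - 2q_j = 0.
By symmetry each firm produces the same amount; substituting q_j = q_i yields q_i = 377/6.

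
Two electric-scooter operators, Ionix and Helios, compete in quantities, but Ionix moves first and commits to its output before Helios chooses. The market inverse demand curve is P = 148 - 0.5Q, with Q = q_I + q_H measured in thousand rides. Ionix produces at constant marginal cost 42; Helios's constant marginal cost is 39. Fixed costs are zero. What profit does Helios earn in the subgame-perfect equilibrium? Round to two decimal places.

1653.13

Solve by backward induction. Given q_I, the follower Helios maximises π_H = (148 - (1/2)q_I - (1/2)q_H)q_H - 39q_H.
Follower FOC: 109 - (1/2)q_I - q_H = 0, so q_H(q_I) = (109 - (1/2)q_I).
Ionix substitutes q_H(q_I) into its own profit: π_I = q_I(148 - (1/2)q_I - (109 - (1/2)q_I)/2) - 42q_I = (187/2 - (1/4)q_I)q_I - 42q_I.
Leader FOC: 103/2 - (1/2)q_I = 0, so q_I = 103.
Then q_H = (109 - (1/2)·103) = 115/2.
Price P = 148 - (1/2)·(321/2) = 271/4.
Helios's profit: (271/4 - 39)·(115/2) = 1653.1250.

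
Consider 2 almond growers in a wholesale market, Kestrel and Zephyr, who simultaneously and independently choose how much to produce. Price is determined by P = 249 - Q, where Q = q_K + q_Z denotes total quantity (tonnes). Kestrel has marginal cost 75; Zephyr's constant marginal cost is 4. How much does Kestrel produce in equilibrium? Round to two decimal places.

Kestrel's profit: π_K = (249 - Q)q_K - (75q_K). Setting ∂π_K/∂q_K = 0: 174 - 2q_K - (q_Z) = 0.
Zephyr's first-order condition: 245 - 2q_Z - (q_K) = 0.
Rearranging gives the reaction functions q_K = (174 - q_Z)/2 and q_Z = (245 - q_K)/2.
Solving the pair: q_K = 103/3, q_Z = 316/3.

34.33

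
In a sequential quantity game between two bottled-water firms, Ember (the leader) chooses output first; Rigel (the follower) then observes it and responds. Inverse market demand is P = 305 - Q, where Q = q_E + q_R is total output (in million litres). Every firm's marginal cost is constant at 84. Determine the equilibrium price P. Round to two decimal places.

139.25

The follower Rigel best-responds to any q_E: π_R = (305 - Q)q_R - 84q_R.
∂π_R/∂q_R = 221 - q_E - 2q_R = 0 gives the reaction function q_R = (221 - q_E)/2.
Ember substitutes q_R(q_E) into its own profit: π_E = q_E(305 - q_E - (221 - q_E)/2) - 84q_E = (389/2 - (1/2)q_E)q_E - 84q_E.
The leader's first-order condition 221/2 - q_E = 0 yields q_E = 221/2.
Then q_R = (221 - 221/2)/2 = 221/4.
Total output Q = 663/4, so price P = 305 - 663/4 = 557/4.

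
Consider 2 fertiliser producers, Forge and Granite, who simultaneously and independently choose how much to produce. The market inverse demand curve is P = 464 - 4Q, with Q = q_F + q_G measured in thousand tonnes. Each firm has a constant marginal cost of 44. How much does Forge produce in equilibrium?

35

A representative firm's profit is π_i = q_i(464 - 4Q) - 44q_i.
Setting ∂π_i/∂q_i = 0 with rivals' quantities fixed: 420 - 8q_i - 4q_j = 0.
With identical firms every q_j equals q_i, so q_j = q_i and 420 = 12q_i, giving q_i = 35.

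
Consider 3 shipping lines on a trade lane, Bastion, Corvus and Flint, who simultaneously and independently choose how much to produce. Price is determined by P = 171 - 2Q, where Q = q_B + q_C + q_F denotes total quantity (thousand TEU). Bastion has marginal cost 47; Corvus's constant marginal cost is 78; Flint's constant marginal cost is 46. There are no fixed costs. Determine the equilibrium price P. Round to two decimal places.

Bastion's profit: π_B = (171 - 2Q)q_B - (47q_B). Setting ∂π_B/∂q_B = 0: 124 - 4q_B - 2(q_C + q_F) = 0.
Corvus's profit: π_C = (171 - 2Q)q_C - (78q_C). Setting ∂π_C/∂q_C = 0: 93 - 4q_C - 2(q_B + q_F) = 0.
Flint's first-order condition: 125 - 4q_F - 2(q_B + q_C) = 0.
Adding the 3 first-order conditions: 342 − 8Q = 0, so Q = 171/4.
Back-substituting: q_B = (124 − 171/2)/2 = 77/4, q_C = (93 − 171/2)/2 = 15/4, q_F = (125 − 171/2)/2 = 79/4.
Total output Q = 171/4, so price P = 171 - 2·(171/4) = 171/2.

85.50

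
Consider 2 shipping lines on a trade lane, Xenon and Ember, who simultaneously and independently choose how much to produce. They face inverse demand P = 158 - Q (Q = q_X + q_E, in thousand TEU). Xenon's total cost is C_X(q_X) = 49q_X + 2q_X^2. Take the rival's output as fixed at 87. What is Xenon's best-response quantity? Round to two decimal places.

3.67

With the rival's output fixed at 87, Xenon's profit is π_X = (158 - 87 - q_X)q_X - (49q_X + 2q_X²) = (71 - q_X)q_X - (49q_X + 2q_X²).
∂π_X/∂q_X = 22 - 6q_X = 0, so q_X = 11/3.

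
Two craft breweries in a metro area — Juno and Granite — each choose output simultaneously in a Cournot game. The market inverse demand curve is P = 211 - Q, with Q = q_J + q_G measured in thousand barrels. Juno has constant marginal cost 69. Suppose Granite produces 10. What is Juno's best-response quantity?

66

With the rival's output fixed at 10, Juno's profit is π_J = (211 - 10 - q_J)q_J - (69q_J) = (201 - q_J)q_J - (69q_J).
∂π_J/∂q_J = 132 - 2q_J = 0, so q_J = 66.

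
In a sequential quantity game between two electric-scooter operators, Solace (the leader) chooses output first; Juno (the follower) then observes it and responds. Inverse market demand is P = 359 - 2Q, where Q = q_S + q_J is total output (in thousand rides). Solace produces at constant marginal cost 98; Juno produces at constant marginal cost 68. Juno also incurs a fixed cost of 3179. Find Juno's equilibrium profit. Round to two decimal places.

Solve by backward induction. Given q_S, the follower Juno maximises π_J = (359 - 2q_S - 2q_J)q_J - 68q_J.
Setting the follower's marginal profit to zero, 291 - 2q_S - 4q_J = 0, i.e. q_J = (291 - 2q_S)/4.
Solace substitutes q_J(q_S) into its own profit: π_S = q_S(359 - 2q_S - (291 - 2q_S)/2) - 98q_S = (427/2 - q_S)q_S - 98q_S.
The leader's first-order condition 231/2 - 2q_S = 0 yields q_S = 231/4.
Then q_J = (291 - 2·(231/4))/4 = 351/8.
Price P = 359 - 2·(813/8) = 623/4.
Juno's profit: (623/4 - 68)·(351/8) - 3179 = 671.0313.

671.03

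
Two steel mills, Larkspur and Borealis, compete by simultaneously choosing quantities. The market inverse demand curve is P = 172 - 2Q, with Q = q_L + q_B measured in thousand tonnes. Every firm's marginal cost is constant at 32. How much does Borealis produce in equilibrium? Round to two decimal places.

23.33

A representative firm's profit is π_i = q_i(172 - 2Q) - 32q_i.
Setting ∂π_i/∂q_i = 0 with rivals' quantities fixed: 140 - 4q_i - 2q_j = 0.
By symmetry each firm produces the same amount; substituting q_j = q_i yields q_i = 140/6 = 70/3.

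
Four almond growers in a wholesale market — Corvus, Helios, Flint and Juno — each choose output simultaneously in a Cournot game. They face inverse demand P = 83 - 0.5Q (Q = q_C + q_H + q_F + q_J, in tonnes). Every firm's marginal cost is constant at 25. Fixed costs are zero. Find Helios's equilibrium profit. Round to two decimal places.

A representative firm's profit is π_i = q_i(83 - 0.5Q) - 25q_i.
First-order condition (treating rivals' output as given): 58 - q_i - (1/2)·Σ_{j≠i} q_j = 0.
By symmetry each firm produces the same amount; substituting Σ_{j≠i} q_j = 3q_i yields q_i = 58/(5/2) = 116/5.
Price P = 83 - (1/2)·(464/5) = 183/5.
Helios's profit: (183/5 - 25)·(116/5) = 269.1200.

269.12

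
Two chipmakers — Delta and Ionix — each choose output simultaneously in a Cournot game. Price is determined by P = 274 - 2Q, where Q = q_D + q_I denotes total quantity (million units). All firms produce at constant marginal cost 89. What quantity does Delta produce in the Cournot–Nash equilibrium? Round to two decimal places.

A representative firm's profit is π_i = q_i(274 - 2Q) - 89q_i.
Setting ∂π_i/∂q_i = 0 with rivals' quantities fixed: 185 - 4q_i - 2q_j = 0.
By symmetry each firm produces the same amount; substituting q_j = q_i yields q_i = 185/6.

30.83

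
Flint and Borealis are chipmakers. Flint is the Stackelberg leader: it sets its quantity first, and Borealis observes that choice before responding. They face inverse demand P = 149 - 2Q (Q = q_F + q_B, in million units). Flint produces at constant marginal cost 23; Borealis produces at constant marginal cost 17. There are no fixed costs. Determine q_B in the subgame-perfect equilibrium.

The follower Borealis best-responds to any q_F: π_B = (149 - 2Q)q_B - 17q_B.
Follower FOC: 132 - 2q_F - 4q_B = 0, so q_B(q_F) = (132 - 2q_F)/4.
The leader anticipates this reaction. Substituting into P = 149 - 2Q gives P = 83 - q_F, so π_F = (83 - q_F)q_F - 23q_F.
The leader's first-order condition 60 - 2q_F = 0 yields q_F = 30.
Then q_B = (132 - 2·30)/4 = 18.

18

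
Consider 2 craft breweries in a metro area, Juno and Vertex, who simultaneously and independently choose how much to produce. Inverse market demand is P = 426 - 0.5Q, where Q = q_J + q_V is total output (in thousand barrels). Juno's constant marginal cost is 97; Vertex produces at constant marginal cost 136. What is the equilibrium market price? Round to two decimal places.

Juno's profit: π_J = (426 - 0.5Q)q_J - (97q_J). Setting ∂π_J/∂q_J = 0: 329 - q_J - (1/2)(q_V) = 0.
Vertex's profit: π_V = (426 - 0.5Q)q_V - (136q_V). Setting ∂π_V/∂q_V = 0: 290 - q_V - (1/2)(q_J) = 0.
Best responses: q_J = (329 - (1/2)q_V), q_V = (290 - (1/2)q_J).
Solving the pair: q_J = 736/3, q_V = 502/3.
Total output Q = 1238/3, so price P = 426 - (1/2)·(1238/3) = 659/3.

219.67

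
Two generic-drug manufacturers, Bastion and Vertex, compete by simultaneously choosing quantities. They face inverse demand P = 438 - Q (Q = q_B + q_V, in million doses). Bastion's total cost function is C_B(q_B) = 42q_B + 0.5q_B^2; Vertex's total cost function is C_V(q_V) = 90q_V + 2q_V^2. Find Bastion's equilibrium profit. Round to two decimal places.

21346.63

Bastion's profit: π_B = (438 - Q)q_B - (42q_B + (1/2)q_B²). Setting ∂π_B/∂q_B = 0: 396 - 3q_B - (q_V) = 0.
Vertex's profit: π_V = (438 - Q)q_V - (90q_V + 2q_V²). Setting ∂π_V/∂q_V = 0: 348 - 6q_V - (q_B) = 0.
So q_B = (396 - q_V)/3 and q_V = (348 - q_B)/6.
Solving the pair: q_B = 119.2941, q_V = 648/17.
Price P = 438 - 157.4118 = 280.5882.
Bastion's profit: 280.5882·119.2941 - 42·119.2941 - (1/2)·119.2941² = 21346.6298.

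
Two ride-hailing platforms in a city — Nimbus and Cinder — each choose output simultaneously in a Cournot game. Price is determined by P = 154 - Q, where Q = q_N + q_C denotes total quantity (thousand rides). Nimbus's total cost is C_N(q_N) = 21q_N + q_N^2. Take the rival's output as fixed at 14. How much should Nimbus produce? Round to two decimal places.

29.75

With the rival's output fixed at 14, Nimbus's profit is π_N = (154 - 14 - q_N)q_N - (21q_N + q_N²) = (140 - q_N)q_N - (21q_N + q_N²).
∂π_N/∂q_N = 119 - 4q_N = 0, so q_N = 119/4.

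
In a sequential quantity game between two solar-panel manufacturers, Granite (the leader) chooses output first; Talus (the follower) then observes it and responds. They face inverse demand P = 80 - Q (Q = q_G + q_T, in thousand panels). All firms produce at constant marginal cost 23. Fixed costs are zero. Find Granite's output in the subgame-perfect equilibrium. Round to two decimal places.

The follower Talus best-responds to any q_G: π_T = (80 - Q)q_T - 23q_T.
∂π_T/∂q_T = 57 - q_G - 2q_T = 0 gives the reaction function q_T = (57 - q_G)/2.
Granite substitutes q_T(q_G) into its own profit: π_G = q_G(80 - q_G - (57 - q_G)/2) - 23q_G = (103/2 - (1/2)q_G)q_G - 23q_G.
The leader's first-order condition 57/2 - q_G = 0 yields q_G = 57/2.
Then q_T = (57 - 57/2)/2 = 57/4.

28.50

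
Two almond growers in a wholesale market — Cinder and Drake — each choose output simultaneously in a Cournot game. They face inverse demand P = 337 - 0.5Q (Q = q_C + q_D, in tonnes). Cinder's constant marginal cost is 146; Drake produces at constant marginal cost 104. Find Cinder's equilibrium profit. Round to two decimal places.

4933.56

Cinder's profit: π_C = (337 - 0.5Q)q_C - (146q_C). Setting ∂π_C/∂q_C = 0: 191 - q_C - (1/2)(q_D) = 0.
Drake's profit: π_D = (337 - 0.5Q)q_D - (104q_D). Setting ∂π_D/∂q_D = 0: 233 - q_D - (1/2)(q_C) = 0.
So q_C = (191 - (1/2)q_D) and q_D = (233 - (1/2)q_C).
Solving the pair: q_C = 298/3, q_D = 550/3.
Price P = 337 - (1/2)·(848/3) = 587/3.
Cinder's profit: (587/3 - 146)·(298/3) = 4933.5556.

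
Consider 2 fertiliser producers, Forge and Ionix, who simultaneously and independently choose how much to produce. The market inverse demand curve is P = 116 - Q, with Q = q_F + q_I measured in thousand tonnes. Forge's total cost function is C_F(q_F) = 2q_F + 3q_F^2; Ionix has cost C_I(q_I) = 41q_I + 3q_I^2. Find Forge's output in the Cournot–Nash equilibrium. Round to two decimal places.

Forge's profit: π_F = (116 - Q)q_F - (2q_F + 3q_F²). Setting ∂π_F/∂q_F = 0: 114 - 8q_F - (q_I) = 0.
Ionix's first-order condition: 75 - 8q_I - (q_F) = 0.
Best responses: q_F = (114 - q_I)/8, q_I = (75 - q_F)/8.
Substituting one into the other gives q_F = 93/7 and q_I = 54/7.

13.29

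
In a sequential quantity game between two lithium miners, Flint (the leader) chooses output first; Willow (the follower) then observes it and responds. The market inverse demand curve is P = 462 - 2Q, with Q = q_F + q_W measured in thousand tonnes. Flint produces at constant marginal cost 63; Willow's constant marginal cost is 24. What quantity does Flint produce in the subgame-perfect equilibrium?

90

The follower Willow best-responds to any q_F: π_W = (462 - 2Q)q_W - 24q_W.
Follower FOC: 438 - 2q_F - 4q_W = 0, so q_W(q_F) = (438 - 2q_F)/4.
Flint substitutes q_W(q_F) into its own profit: π_F = q_F(462 - 2q_F - (438 - 2q_F)/2) - 63q_F = (243 - q_F)q_F - 63q_F.
Leader FOC: 180 - 2q_F = 0, so q_F = 90.
Then q_W = (438 - 2·90)/4 = 129/2.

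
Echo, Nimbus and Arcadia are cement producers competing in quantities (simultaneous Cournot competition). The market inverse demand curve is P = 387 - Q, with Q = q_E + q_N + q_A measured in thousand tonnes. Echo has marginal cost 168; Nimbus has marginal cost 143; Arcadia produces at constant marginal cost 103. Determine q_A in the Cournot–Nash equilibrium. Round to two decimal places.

97.25

Echo's profit: π_E = (387 - Q)q_E - (168q_E). Setting ∂π_E/∂q_E = 0: 219 - 2q_E - (q_N + q_A) = 0.
Nimbus's first-order condition: 244 - 2q_N - (q_E + q_A) = 0.
Arcadia's first-order condition: 284 - 2q_A - (q_E + q_N) = 0.
Adding the 3 conditions: 747 − 2Q − 2Q = 0, i.e. Q = 747/4.
Back-substituting: q_E = (219 − 747/4) = 129/4, q_N = (244 − 747/4) = 229/4, q_A = (284 − 747/4) = 389/4.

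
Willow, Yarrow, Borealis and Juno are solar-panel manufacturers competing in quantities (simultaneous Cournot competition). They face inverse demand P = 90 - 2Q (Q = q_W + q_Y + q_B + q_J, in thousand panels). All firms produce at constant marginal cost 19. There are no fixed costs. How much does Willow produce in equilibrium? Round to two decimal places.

Each firm earns π_i = (90 - 2Q)q_i - 19q_i.
Setting ∂π_i/∂q_i = 0 with rivals' quantities fixed: 71 - 4q_i - 2·Σ_{j≠i} q_j = 0.
With identical firms every q_j equals q_i, so Σ_{j≠i} q_j = 3q_i and 71 = 10q_i, giving q_i = 71/10.

7.10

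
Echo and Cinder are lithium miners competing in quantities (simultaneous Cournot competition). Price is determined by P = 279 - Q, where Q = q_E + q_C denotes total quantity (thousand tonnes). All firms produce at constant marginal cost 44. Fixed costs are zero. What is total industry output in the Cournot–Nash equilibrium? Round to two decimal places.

156.67

Each firm earns π_i = (279 - Q)q_i - 44q_i.
Setting ∂π_i/∂q_i = 0 with rivals' quantities fixed: 235 - 2q_i - q_j = 0.
With identical firms every q_j equals q_i, so q_j = q_i and 235 = 3q_i, giving q_i = 235/3.
Total output Q = 235/3 + 235/3 = 470/3.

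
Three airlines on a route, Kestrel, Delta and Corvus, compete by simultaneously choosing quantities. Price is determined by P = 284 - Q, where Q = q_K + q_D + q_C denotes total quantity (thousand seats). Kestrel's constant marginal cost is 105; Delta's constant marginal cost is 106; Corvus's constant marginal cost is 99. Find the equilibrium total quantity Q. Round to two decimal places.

Kestrel's profit: π_K = (284 - Q)q_K - (105q_K). Setting ∂π_K/∂q_K = 0: 179 - 2q_K - (q_D + q_C) = 0.
Delta's profit: π_D = (284 - Q)q_D - (106q_D). Setting ∂π_D/∂q_D = 0: 178 - 2q_D - (q_K + q_C) = 0.
Corvus's profit: π_C = (284 - Q)q_C - (99q_C). Setting ∂π_C/∂q_C = 0: 185 - 2q_C - (q_K + q_D) = 0.
Summing all 3 equations gives 542 − 4Q = 0, hence Q = 271/2.
Back-substituting: q_K = (179 − 271/2) = 87/2, q_D = (178 − 271/2) = 85/2, q_C = (185 − 271/2) = 99/2.
Total output Q = 87/2 + 85/2 + 99/2 = 271/2.

135.50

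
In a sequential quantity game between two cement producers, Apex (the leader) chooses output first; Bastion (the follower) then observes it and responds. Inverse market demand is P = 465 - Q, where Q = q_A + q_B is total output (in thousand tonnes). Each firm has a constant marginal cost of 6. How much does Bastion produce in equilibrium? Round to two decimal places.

114.75

Solve by backward induction. Given q_A, the follower Bastion maximises π_B = (465 - q_A - q_B)q_B - 6q_B.
Setting the follower's marginal profit to zero, 459 - q_A - 2q_B = 0, i.e. q_B = (459 - q_A)/2.
The leader anticipates this reaction. Substituting into P = 465 - Q gives P = 471/2 - (1/2)q_A, so π_A = (471/2 - (1/2)q_A)q_A - 6q_A.
The leader's first-order condition 459/2 - q_A = 0 yields q_A = 459/2.
Then q_B = (459 - 459/2)/2 = 459/4.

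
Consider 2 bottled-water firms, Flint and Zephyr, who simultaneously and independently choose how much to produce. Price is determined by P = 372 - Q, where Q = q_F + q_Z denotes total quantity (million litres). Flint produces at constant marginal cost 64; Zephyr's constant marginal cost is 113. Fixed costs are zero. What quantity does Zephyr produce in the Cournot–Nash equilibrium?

Flint's profit: π_F = (372 - Q)q_F - (64q_F). Setting ∂π_F/∂q_F = 0: 308 - 2q_F - (q_Z) = 0.
Zephyr's profit: π_Z = (372 - Q)q_Z - (113q_Z). Setting ∂π_Z/∂q_Z = 0: 259 - 2q_Z - (q_F) = 0.
Rearranging gives the reaction functions q_F = (308 - q_Z)/2 and q_Z = (259 - q_F)/2.
Solving the pair: q_F = 119, q_Z = 70.

70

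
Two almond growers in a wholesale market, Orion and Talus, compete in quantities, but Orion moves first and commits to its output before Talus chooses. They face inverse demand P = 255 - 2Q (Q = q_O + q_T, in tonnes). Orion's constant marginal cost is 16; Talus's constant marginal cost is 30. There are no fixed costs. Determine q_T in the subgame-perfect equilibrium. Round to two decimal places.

24.63

The follower Talus best-responds to any q_O: π_T = (255 - 2Q)q_T - 30q_T.
Follower FOC: 225 - 2q_O - 4q_T = 0, so q_T(q_O) = (225 - 2q_O)/4.
Orion substitutes q_T(q_O) into its own profit: π_O = q_O(255 - 2q_O - (225 - 2q_O)/2) - 16q_O = (285/2 - q_O)q_O - 16q_O.
Leader FOC: 253/2 - 2q_O = 0, so q_O = 253/4.
Then q_T = (225 - 2·(253/4))/4 = 197/8.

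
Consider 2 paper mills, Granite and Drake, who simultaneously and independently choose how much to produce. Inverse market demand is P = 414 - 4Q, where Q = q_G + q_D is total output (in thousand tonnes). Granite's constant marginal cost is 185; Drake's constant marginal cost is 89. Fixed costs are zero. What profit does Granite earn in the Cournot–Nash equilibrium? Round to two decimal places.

491.36

Granite's profit: π_G = (414 - 4Q)q_G - (185q_G). Setting ∂π_G/∂q_G = 0: 229 - 8q_G - 4(q_D) = 0.
Drake's first-order condition: 325 - 8q_D - 4(q_G) = 0.
Best responses: q_G = (229 - 4q_D)/8, q_D = (325 - 4q_G)/8.
Substituting one into the other gives q_G = 133/12 and q_D = 421/12.
Price P = 414 - 4·(277/6) = 688/3.
Granite's profit: (688/3 - 185)·(133/12) = 491.3611.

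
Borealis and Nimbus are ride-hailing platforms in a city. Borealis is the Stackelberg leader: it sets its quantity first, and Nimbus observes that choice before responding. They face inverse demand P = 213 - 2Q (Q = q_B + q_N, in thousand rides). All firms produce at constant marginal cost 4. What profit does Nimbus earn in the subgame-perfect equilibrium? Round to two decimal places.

1365.03

Solve by backward induction. Given q_B, the follower Nimbus maximises π_N = (213 - 2q_B - 2q_N)q_N - 4q_N.
∂π_N/∂q_N = 209 - 2q_B - 4q_N = 0 gives the reaction function q_N = (209 - 2q_B)/4.
The leader anticipates this reaction. Substituting into P = 213 - 2Q gives P = 217/2 - q_B, so π_B = (217/2 - q_B)q_B - 4q_B.
The leader's first-order condition 209/2 - 2q_B = 0 yields q_B = 209/4.
Then q_N = (209 - 2·(209/4))/4 = 209/8.
Price P = 213 - 2·(627/8) = 225/4.
Nimbus's profit: (225/4 - 4)·(209/8) = 1365.0313.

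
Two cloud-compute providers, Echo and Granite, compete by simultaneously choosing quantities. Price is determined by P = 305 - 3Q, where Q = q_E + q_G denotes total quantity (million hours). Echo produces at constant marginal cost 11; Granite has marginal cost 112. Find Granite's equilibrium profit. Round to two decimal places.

Echo's profit: π_E = (305 - 3Q)q_E - (11q_E). Setting ∂π_E/∂q_E = 0: 294 - 6q_E - 3(q_G) = 0.
Granite's profit: π_G = (305 - 3Q)q_G - (112q_G). Setting ∂π_G/∂q_G = 0: 193 - 6q_G - 3(q_E) = 0.
Best responses: q_E = (294 - 3q_G)/6, q_G = (193 - 3q_E)/6.
Substituting one into the other gives q_E = 395/9 and q_G = 92/9.
Price P = 305 - 3·(487/9) = 428/3.
Granite's profit: (428/3 - 112)·(92/9) = 313.4815.

313.48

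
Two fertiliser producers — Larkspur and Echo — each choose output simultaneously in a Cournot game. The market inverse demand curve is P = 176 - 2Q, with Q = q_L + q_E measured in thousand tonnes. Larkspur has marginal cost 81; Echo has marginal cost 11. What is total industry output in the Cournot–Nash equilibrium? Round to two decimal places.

Larkspur's profit: π_L = (176 - 2Q)q_L - (81q_L). Setting ∂π_L/∂q_L = 0: 95 - 4q_L - 2(q_E) = 0.
Echo's first-order condition: 165 - 4q_E - 2(q_L) = 0.
Best responses: q_L = (95 - 2q_E)/4, q_E = (165 - 2q_L)/4.
Solving the pair: q_L = 25/6, q_E = 235/6.
Total output Q = 25/6 + 235/6 = 130/3.

43.33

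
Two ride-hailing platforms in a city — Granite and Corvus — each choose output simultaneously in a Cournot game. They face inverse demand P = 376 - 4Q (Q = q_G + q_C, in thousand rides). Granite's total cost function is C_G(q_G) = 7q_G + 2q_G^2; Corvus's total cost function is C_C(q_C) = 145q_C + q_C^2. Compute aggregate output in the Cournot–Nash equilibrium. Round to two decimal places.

Granite's profit: π_G = (376 - 4Q)q_G - (7q_G + 2q_G²). Setting ∂π_G/∂q_G = 0: 369 - 12q_G - 4(q_C) = 0.
Corvus's first-order condition: 231 - 10q_C - 4(q_G) = 0.
So q_G = (369 - 4q_C)/12 and q_C = (231 - 4q_G)/10.
Substituting one into the other gives q_G = 1383/52 and q_C = 162/13.
Total output Q = 1383/52 + 162/13 = 39.0577.

39.06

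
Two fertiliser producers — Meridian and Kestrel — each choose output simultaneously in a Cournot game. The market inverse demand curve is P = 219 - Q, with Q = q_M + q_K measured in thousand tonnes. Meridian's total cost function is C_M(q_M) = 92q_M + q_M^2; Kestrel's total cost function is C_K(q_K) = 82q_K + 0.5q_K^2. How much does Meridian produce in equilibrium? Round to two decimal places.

22.18

Meridian's profit: π_M = (219 - Q)q_M - (92q_M + q_M²). Setting ∂π_M/∂q_M = 0: 127 - 4q_M - (q_K) = 0.
Kestrel's profit: π_K = (219 - Q)q_K - (82q_K + (1/2)q_K²). Setting ∂π_K/∂q_K = 0: 137 - 3q_K - (q_M) = 0.
Rearranging gives the reaction functions q_M = (127 - q_K)/4 and q_K = (137 - q_M)/3.
Substituting one into the other gives q_M = 244/11 and q_K = 421/11.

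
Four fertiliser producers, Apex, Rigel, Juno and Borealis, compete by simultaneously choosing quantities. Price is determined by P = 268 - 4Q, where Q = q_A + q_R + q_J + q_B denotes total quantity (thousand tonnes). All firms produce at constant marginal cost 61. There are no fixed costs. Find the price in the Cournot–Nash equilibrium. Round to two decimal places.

102.40

A representative firm's profit is π_i = q_i(268 - 4Q) - 61q_i.
Setting ∂π_i/∂q_i = 0 with rivals' quantities fixed: 207 - 8q_i - 4·Σ_{j≠i} q_j = 0.
By symmetry each firm produces the same amount; substituting Σ_{j≠i} q_j = 3q_i yields q_i = 207/20.
Total output Q = 207/5, so price P = 268 - 4·(207/5) = 512/5.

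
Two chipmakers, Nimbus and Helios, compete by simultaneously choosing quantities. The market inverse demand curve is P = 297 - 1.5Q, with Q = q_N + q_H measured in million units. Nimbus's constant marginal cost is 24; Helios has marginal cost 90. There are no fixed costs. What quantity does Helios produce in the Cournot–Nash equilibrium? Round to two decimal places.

Nimbus's profit: π_N = (297 - 1.5Q)q_N - (24q_N). Setting ∂π_N/∂q_N = 0: 273 - 3q_N - (3/2)(q_H) = 0.
Helios's profit: π_H = (297 - 1.5Q)q_H - (90q_H). Setting ∂π_H/∂q_H = 0: 207 - 3q_H - (3/2)(q_N) = 0.
Best responses: q_N = (273 - (3/2)q_H)/3, q_H = (207 - (3/2)q_N)/3.
Substituting one into the other gives q_N = 226/3 and q_H = 94/3.

31.33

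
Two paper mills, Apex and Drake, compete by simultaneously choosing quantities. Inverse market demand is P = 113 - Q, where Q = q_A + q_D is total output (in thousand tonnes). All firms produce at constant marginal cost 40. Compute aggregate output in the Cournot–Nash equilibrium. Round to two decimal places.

48.67

A representative firm's profit is π_i = q_i(113 - Q) - 40q_i.
First-order condition (treating rivals' output as given): 73 - 2q_i - q_j = 0.
By symmetry each firm produces the same amount; substituting q_j = q_i yields q_i = 73/3.
Total output Q = 73/3 + 73/3 = 146/3.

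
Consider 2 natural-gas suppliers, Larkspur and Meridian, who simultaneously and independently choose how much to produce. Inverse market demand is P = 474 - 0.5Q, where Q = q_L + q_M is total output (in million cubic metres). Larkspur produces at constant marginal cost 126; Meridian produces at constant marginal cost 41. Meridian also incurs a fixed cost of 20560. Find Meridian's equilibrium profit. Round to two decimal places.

Larkspur's profit: π_L = (474 - 0.5Q)q_L - (126q_L). Setting ∂π_L/∂q_L = 0: 348 - q_L - (1/2)(q_M) = 0.
Meridian's first-order condition: 433 - q_M - (1/2)(q_L) = 0.
So q_L = (348 - (1/2)q_M) and q_M = (433 - (1/2)q_L).
Solving the pair: q_L = 526/3, q_M = 1036/3.
Price P = 474 - (1/2)·(1562/3) = 641/3.
Meridian's profit: (641/3 - 41)·(1036/3) - 20560 = 39067.5556.

39067.56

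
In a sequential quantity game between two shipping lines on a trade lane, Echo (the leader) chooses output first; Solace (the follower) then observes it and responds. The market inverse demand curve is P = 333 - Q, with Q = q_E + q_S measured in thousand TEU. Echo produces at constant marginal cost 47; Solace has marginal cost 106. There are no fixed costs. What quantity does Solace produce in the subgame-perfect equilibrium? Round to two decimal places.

Solve by backward induction. Given q_E, the follower Solace maximises π_S = (333 - q_E - q_S)q_S - 106q_S.
Setting the follower's marginal profit to zero, 227 - q_E - 2q_S = 0, i.e. q_S = (227 - q_E)/2.
The leader anticipates this reaction. Substituting into P = 333 - Q gives P = 439/2 - (1/2)q_E, so π_E = (439/2 - (1/2)q_E)q_E - 47q_E.
Leader FOC: 345/2 - q_E = 0, so q_E = 345/2.
Then q_S = (227 - 345/2)/2 = 109/4.

27.25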